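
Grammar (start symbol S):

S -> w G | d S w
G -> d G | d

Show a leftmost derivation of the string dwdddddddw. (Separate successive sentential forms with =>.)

S => dSw   [S -> d S w]
dSw => dwGw   [S -> w G]
dwGw => dwdGw   [G -> d G]
dwdGw => dwddGw   [G -> d G]
dwddGw => dwdddGw   [G -> d G]
dwdddGw => dwddddGw   [G -> d G]
dwddddGw => dwdddddGw   [G -> d G]
dwdddddGw => dwddddddGw   [G -> d G]
dwddddddGw => dwdddddddw   [G -> d]

S => dSw => dwGw => dwdGw => dwddGw => dwdddGw => dwddddGw => dwdddddGw => dwddddddGw => dwdddddddw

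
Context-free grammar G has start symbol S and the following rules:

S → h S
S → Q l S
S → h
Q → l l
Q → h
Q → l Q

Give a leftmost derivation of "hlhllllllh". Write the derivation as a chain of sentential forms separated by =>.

S=>QlS=>hlS=>hlhS=>hlhQlS=>hlhlllS=>hlhlllQlS=>hlhllllllS=>hlhllllllh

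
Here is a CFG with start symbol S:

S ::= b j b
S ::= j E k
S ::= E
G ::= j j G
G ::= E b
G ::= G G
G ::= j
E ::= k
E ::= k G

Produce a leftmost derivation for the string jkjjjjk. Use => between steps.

S => jEk => jkGk => jkGGk => jkjjGGk => jkjjjGk => jkjjjjk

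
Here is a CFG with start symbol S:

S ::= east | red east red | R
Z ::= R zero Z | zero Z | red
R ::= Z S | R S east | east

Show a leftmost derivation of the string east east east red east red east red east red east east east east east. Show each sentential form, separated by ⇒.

S ⇒ R ⇒ R S east ⇒ R S east S east ⇒ R S east S east S east ⇒ R S east S east S east S east ⇒ R S east S east S east S east S east ⇒ east S east S east S east S east S east ⇒ east east east S east S east S east S east ⇒ east east east red east red east S east S east S east ⇒ east east east red east red east red east red east S east S east ⇒ east east east red east red east red east red east east east S east ⇒ east east east red east red east red east red east east east east east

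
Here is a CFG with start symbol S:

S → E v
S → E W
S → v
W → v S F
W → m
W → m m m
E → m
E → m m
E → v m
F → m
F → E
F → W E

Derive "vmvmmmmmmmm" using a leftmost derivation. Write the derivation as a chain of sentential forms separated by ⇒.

S ⇒ EW ⇒ vmW ⇒ vmvSF ⇒ vmvEWF ⇒ vmvmWF ⇒ vmvmmmmF ⇒ vmvmmmmWE ⇒ vmvmmmmmmmE ⇒ vmvmmmmmmmm

S ⇒ EW   [S → E W]
EW ⇒ vmW   [E → v m]
vmW ⇒ vmvSF   [W → v S F]
vmvSF ⇒ vmvEWF   [S → E W]
vmvEWF ⇒ vmvmWF   [E → m]
vmvmWF ⇒ vmvmmmmF   [W → m m m]
vmvmmmmF ⇒ vmvmmmmWE   [F → W E]
vmvmmmmWE ⇒ vmvmmmmmmmE   [W → m m m]
vmvmmmmmmmE ⇒ vmvmmmmmmmm   [E → m]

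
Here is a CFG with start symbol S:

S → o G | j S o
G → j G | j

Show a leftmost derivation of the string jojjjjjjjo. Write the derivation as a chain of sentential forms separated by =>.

S=>jSo=>joGo=>jojGo=>jojjGo=>jojjjGo=>jojjjjGo=>jojjjjjGo=>jojjjjjjGo=>jojjjjjjjo

S => jSo   [S → j S o]
jSo => joGo   [S → o G]
joGo => jojGo   [G → j G]
jojGo => jojjGo   [G → j G]
jojjGo => jojjjGo   [G → j G]
jojjjGo => jojjjjGo   [G → j G]
jojjjjGo => jojjjjjGo   [G → j G]
jojjjjjGo => jojjjjjjGo   [G → j G]
jojjjjjjGo => jojjjjjjjo   [G → j]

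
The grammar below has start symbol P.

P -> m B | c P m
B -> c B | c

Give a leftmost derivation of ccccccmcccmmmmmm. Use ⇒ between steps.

P⇒cPm⇒ccPmm⇒cccPmmm⇒ccccPmmmm⇒cccccPmmmmm⇒ccccccPmmmmmm⇒ccccccmBmmmmmm⇒ccccccmcBmmmmmm⇒ccccccmccBmmmmmm⇒ccccccmcccmmmmmm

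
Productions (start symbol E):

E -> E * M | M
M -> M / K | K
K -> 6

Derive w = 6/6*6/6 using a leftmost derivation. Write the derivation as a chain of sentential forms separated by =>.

E => E*M   [E -> E * M]
E*M => M*M   [E -> M]
M*M => M/K*M   [M -> M / K]
M/K*M => K/K*M   [M -> K]
K/K*M => 6/K*M   [K -> 6]
6/K*M => 6/6*M   [K -> 6]
6/6*M => 6/6*M/K   [M -> M / K]
6/6*M/K => 6/6*K/K   [M -> K]
6/6*K/K => 6/6*6/K   [K -> 6]
6/6*6/K => 6/6*6/6   [K -> 6]

E => E*M => M*M => M/K*M => K/K*M => 6/K*M => 6/6*M => 6/6*M/K => 6/6*K/K => 6/6*6/K => 6/6*6/6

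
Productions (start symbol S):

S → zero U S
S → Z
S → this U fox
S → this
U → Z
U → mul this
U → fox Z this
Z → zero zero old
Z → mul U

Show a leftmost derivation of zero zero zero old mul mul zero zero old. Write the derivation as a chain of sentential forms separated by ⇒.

S ⇒ zero U S ⇒ zero Z S ⇒ zero zero zero old S ⇒ zero zero zero old Z ⇒ zero zero zero old mul U ⇒ zero zero zero old mul Z ⇒ zero zero zero old mul mul U ⇒ zero zero zero old mul mul Z ⇒ zero zero zero old mul mul zero zero old

S ⇒ zero U S   [S → zero U S]
zero U S ⇒ zero Z S   [U → Z]
zero Z S ⇒ zero zero zero old S   [Z → zero zero old]
zero zero zero old S ⇒ zero zero zero old Z   [S → Z]
zero zero zero old Z ⇒ zero zero zero old mul U   [Z → mul U]
zero zero zero old mul U ⇒ zero zero zero old mul Z   [U → Z]
zero zero zero old mul Z ⇒ zero zero zero old mul mul U   [Z → mul U]
zero zero zero old mul mul U ⇒ zero zero zero old mul mul Z   [U → Z]
zero zero zero old mul mul Z ⇒ zero zero zero old mul mul zero zero old   [Z → zero zero old]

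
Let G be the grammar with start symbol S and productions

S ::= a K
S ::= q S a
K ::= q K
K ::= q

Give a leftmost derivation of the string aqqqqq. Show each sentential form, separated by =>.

S => aK => aqK => aqqK => aqqqK => aqqqqK => aqqqqq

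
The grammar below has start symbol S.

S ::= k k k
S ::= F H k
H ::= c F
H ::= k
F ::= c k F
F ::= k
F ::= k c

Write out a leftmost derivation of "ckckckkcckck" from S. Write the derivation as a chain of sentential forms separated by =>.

S => FHk => ckFHk => ckckFHk => ckckckFHk => ckckckkcHk => ckckckkccFk => ckckckkcckck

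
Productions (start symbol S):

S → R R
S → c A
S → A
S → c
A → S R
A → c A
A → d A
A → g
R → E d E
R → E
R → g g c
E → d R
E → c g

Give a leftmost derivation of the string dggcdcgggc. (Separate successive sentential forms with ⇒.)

S ⇒ RR ⇒ EdER ⇒ dRdER ⇒ dggcdER ⇒ dggcdcgR ⇒ dggcdcgggc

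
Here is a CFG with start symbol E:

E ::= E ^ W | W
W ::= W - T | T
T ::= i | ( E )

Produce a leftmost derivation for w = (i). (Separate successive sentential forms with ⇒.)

E ⇒ W   [E ::= W]
W ⇒ T   [W ::= T]
T ⇒ (E)   [T ::= ( E )]
(E) ⇒ (W)   [E ::= W]
(W) ⇒ (T)   [W ::= T]
(T) ⇒ (i)   [T ::= i]

E ⇒ W ⇒ T ⇒ (E) ⇒ (W) ⇒ (T) ⇒ (i)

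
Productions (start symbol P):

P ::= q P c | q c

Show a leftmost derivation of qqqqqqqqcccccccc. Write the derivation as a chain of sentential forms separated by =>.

P => qPc => qqPcc => qqqPccc => qqqqPcccc => qqqqqPccccc => qqqqqqPcccccc => qqqqqqqPccccccc => qqqqqqqqcccccccc

P => qPc   [P ::= q P c]
qPc => qqPcc   [P ::= q P c]
qqPcc => qqqPccc   [P ::= q P c]
qqqPccc => qqqqPcccc   [P ::= q P c]
qqqqPcccc => qqqqqPccccc   [P ::= q P c]
qqqqqPccccc => qqqqqqPcccccc   [P ::= q P c]
qqqqqqPcccccc => qqqqqqqPccccccc   [P ::= q P c]
qqqqqqqPccccccc => qqqqqqqqcccccccc   [P ::= q c]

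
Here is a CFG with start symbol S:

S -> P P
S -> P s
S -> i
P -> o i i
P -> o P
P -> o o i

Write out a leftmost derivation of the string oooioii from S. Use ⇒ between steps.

S ⇒ PP ⇒ oPP ⇒ oooiP ⇒ oooioii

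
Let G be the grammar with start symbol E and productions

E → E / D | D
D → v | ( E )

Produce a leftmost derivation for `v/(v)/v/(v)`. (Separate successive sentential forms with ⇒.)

E⇒E/D⇒E/D/D⇒E/D/D/D⇒D/D/D/D⇒v/D/D/D⇒v/(E)/D/D⇒v/(D)/D/D⇒v/(v)/D/D⇒v/(v)/v/D⇒v/(v)/v/(E)⇒v/(v)/v/(D)⇒v/(v)/v/(v)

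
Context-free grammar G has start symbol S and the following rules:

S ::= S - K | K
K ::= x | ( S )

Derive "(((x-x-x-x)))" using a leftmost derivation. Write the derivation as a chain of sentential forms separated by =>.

S => K   [S ::= K]
K => (S)   [K ::= ( S )]
(S) => (K)   [S ::= K]
(K) => ((S))   [K ::= ( S )]
((S)) => ((K))   [S ::= K]
((K)) => (((S)))   [K ::= ( S )]
(((S))) => (((S-K)))   [S ::= S - K]
(((S-K))) => (((S-K-K)))   [S ::= S - K]
(((S-K-K))) => (((S-K-K-K)))   [S ::= S - K]
(((S-K-K-K))) => (((K-K-K-K)))   [S ::= K]
(((K-K-K-K))) => (((x-K-K-K)))   [K ::= x]
(((x-K-K-K))) => (((x-x-K-K)))   [K ::= x]
(((x-x-K-K))) => (((x-x-x-K)))   [K ::= x]
(((x-x-x-K))) => (((x-x-x-x)))   [K ::= x]

S => K => (S) => (K) => ((S)) => ((K)) => (((S))) => (((S-K))) => (((S-K-K))) => (((S-K-K-K))) => (((K-K-K-K))) => (((x-K-K-K))) => (((x-x-K-K))) => (((x-x-x-K))) => (((x-x-x-x)))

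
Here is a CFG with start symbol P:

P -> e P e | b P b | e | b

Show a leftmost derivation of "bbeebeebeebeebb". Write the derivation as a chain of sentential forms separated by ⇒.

P ⇒ bPb   [P -> b P b]
bPb ⇒ bbPbb   [P -> b P b]
bbPbb ⇒ bbePebb   [P -> e P e]
bbePebb ⇒ bbeePeebb   [P -> e P e]
bbeePeebb ⇒ bbeebPbeebb   [P -> b P b]
bbeebPbeebb ⇒ bbeebePebeebb   [P -> e P e]
bbeebePebeebb ⇒ bbeebeePeebeebb   [P -> e P e]
bbeebeePeebeebb ⇒ bbeebeebeebeebb   [P -> b]

P⇒bPb⇒bbPbb⇒bbePebb⇒bbeePeebb⇒bbeebPbeebb⇒bbeebePebeebb⇒bbeebeePeebeebb⇒bbeebeebeebeebb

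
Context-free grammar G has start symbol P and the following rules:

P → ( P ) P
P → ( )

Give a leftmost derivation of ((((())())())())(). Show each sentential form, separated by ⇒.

P ⇒ (P)P   [P → ( P ) P]
(P)P ⇒ ((P)P)P   [P → ( P ) P]
((P)P)P ⇒ (((P)P)P)P   [P → ( P ) P]
(((P)P)P)P ⇒ ((((P)P)P)P)P   [P → ( P ) P]
((((P)P)P)P)P ⇒ ((((())P)P)P)P   [P → ( )]
((((())P)P)P)P ⇒ ((((())())P)P)P   [P → ( )]
((((())())P)P)P ⇒ ((((())())())P)P   [P → ( )]
((((())())())P)P ⇒ ((((())())())())P   [P → ( )]
((((())())())())P ⇒ ((((())())())())()   [P → ( )]

P ⇒ (P)P ⇒ ((P)P)P ⇒ (((P)P)P)P ⇒ ((((P)P)P)P)P ⇒ ((((())P)P)P)P ⇒ ((((())())P)P)P ⇒ ((((())())())P)P ⇒ ((((())())())())P ⇒ ((((())())())())()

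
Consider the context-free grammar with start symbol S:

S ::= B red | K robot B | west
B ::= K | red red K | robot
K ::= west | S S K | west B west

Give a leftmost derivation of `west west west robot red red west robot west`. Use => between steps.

S => K robot B => west B west robot B => west K west robot B => west west west robot B => west west west robot red red K => west west west robot red red west B west => west west west robot red red west robot west

S => K robot B   [S ::= K robot B]
K robot B => west B west robot B   [K ::= west B west]
west B west robot B => west K west robot B   [B ::= K]
west K west robot B => west west west robot B   [K ::= west]
west west west robot B => west west west robot red red K   [B ::= red red K]
west west west robot red red K => west west west robot red red west B west   [K ::= west B west]
west west west robot red red west B west => west west west robot red red west robot west   [B ::= robot]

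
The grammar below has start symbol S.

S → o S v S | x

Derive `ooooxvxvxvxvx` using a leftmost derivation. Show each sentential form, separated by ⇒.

S ⇒ oSvS ⇒ ooSvSvS ⇒ oooSvSvSvS ⇒ ooooSvSvSvSvS ⇒ ooooxvSvSvSvS ⇒ ooooxvxvSvSvS ⇒ ooooxvxvxvSvS ⇒ ooooxvxvxvxvS ⇒ ooooxvxvxvxvx

S ⇒ oSvS   [S → o S v S]
oSvS ⇒ ooSvSvS   [S → o S v S]
ooSvSvS ⇒ oooSvSvSvS   [S → o S v S]
oooSvSvSvS ⇒ ooooSvSvSvSvS   [S → o S v S]
ooooSvSvSvSvS ⇒ ooooxvSvSvSvS   [S → x]
ooooxvSvSvSvS ⇒ ooooxvxvSvSvS   [S → x]
ooooxvxvSvSvS ⇒ ooooxvxvxvSvS   [S → x]
ooooxvxvxvSvS ⇒ ooooxvxvxvxvS   [S → x]
ooooxvxvxvxvS ⇒ ooooxvxvxvxvx   [S → x]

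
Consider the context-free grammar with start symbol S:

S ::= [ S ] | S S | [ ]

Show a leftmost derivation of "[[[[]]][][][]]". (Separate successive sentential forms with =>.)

S=>[S]=>[SS]=>[SSS]=>[SSSS]=>[[S]SSS]=>[[[S]]SSS]=>[[[[]]]SSS]=>[[[[]]][]SS]=>[[[[]]][][]S]=>[[[[]]][][][]]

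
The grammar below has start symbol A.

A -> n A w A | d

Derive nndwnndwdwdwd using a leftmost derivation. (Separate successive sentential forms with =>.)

A=>nAwA=>nnAwAwA=>nndwAwA=>nndwnAwAwA=>nndwnnAwAwAwA=>nndwnndwAwAwA=>nndwnndwdwAwA=>nndwnndwdwdwA=>nndwnndwdwdwd

A => nAwA   [A -> n A w A]
nAwA => nnAwAwA   [A -> n A w A]
nnAwAwA => nndwAwA   [A -> d]
nndwAwA => nndwnAwAwA   [A -> n A w A]
nndwnAwAwA => nndwnnAwAwAwA   [A -> n A w A]
nndwnnAwAwAwA => nndwnndwAwAwA   [A -> d]
nndwnndwAwAwA => nndwnndwdwAwA   [A -> d]
nndwnndwdwAwA => nndwnndwdwdwA   [A -> d]
nndwnndwdwdwA => nndwnndwdwdwd   [A -> d]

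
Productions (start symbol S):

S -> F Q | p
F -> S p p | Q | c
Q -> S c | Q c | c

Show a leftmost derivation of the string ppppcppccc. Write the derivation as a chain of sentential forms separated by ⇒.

S ⇒ FQ ⇒ QQ ⇒ ScQ ⇒ FQcQ ⇒ SppQcQ ⇒ FQppQcQ ⇒ SppQppQcQ ⇒ pppQppQcQ ⇒ pppScppQcQ ⇒ ppppcppQcQ ⇒ ppppcppccQ ⇒ ppppcppccc

S ⇒ FQ   [S -> F Q]
FQ ⇒ QQ   [F -> Q]
QQ ⇒ ScQ   [Q -> S c]
ScQ ⇒ FQcQ   [S -> F Q]
FQcQ ⇒ SppQcQ   [F -> S p p]
SppQcQ ⇒ FQppQcQ   [S -> F Q]
FQppQcQ ⇒ SppQppQcQ   [F -> S p p]
SppQppQcQ ⇒ pppQppQcQ   [S -> p]
pppQppQcQ ⇒ pppScppQcQ   [Q -> S c]
pppScppQcQ ⇒ ppppcppQcQ   [S -> p]
ppppcppQcQ ⇒ ppppcppccQ   [Q -> c]
ppppcppccQ ⇒ ppppcppccc   [Q -> c]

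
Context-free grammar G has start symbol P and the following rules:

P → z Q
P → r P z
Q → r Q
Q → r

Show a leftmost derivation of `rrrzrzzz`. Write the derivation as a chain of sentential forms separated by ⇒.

P ⇒ rPz   [P → r P z]
rPz ⇒ rrPzz   [P → r P z]
rrPzz ⇒ rrrPzzz   [P → r P z]
rrrPzzz ⇒ rrrzQzzz   [P → z Q]
rrrzQzzz ⇒ rrrzrzzz   [Q → r]

P ⇒ rPz ⇒ rrPzz ⇒ rrrPzzz ⇒ rrrzQzzz ⇒ rrrzrzzz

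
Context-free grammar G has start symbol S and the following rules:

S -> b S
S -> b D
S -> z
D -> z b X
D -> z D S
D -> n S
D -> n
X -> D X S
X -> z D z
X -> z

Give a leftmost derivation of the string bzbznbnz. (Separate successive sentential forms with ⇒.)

S ⇒ bD   [S -> b D]
bD ⇒ bzbX   [D -> z b X]
bzbX ⇒ bzbzDz   [X -> z D z]
bzbzDz ⇒ bzbznSz   [D -> n S]
bzbznSz ⇒ bzbznbDz   [S -> b D]
bzbznbDz ⇒ bzbznbnz   [D -> n]

S ⇒ bD ⇒ bzbX ⇒ bzbzDz ⇒ bzbznSz ⇒ bzbznbDz ⇒ bzbznbnz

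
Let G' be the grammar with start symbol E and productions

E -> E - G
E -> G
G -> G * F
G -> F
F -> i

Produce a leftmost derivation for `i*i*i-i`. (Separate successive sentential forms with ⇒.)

E ⇒ E-G ⇒ G-G ⇒ G*F-G ⇒ G*F*F-G ⇒ F*F*F-G ⇒ i*F*F-G ⇒ i*i*F-G ⇒ i*i*i-G ⇒ i*i*i-F ⇒ i*i*i-i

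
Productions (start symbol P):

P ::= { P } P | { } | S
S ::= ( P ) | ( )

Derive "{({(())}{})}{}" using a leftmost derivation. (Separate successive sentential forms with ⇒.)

P ⇒ {P}P ⇒ {S}P ⇒ {(P)}P ⇒ {({P}P)}P ⇒ {({S}P)}P ⇒ {({(P)}P)}P ⇒ {({(S)}P)}P ⇒ {({(())}P)}P ⇒ {({(())}{})}P ⇒ {({(())}{})}{}

P ⇒ {P}P   [P ::= { P } P]
{P}P ⇒ {S}P   [P ::= S]
{S}P ⇒ {(P)}P   [S ::= ( P )]
{(P)}P ⇒ {({P}P)}P   [P ::= { P } P]
{({P}P)}P ⇒ {({S}P)}P   [P ::= S]
{({S}P)}P ⇒ {({(P)}P)}P   [S ::= ( P )]
{({(P)}P)}P ⇒ {({(S)}P)}P   [P ::= S]
{({(S)}P)}P ⇒ {({(())}P)}P   [S ::= ( )]
{({(())}P)}P ⇒ {({(())}{})}P   [P ::= { }]
{({(())}{})}P ⇒ {({(())}{})}{}   [P ::= { }]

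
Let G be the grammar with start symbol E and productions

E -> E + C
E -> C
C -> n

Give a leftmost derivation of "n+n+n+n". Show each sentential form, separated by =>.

E => E+C => E+C+C => E+C+C+C => C+C+C+C => n+C+C+C => n+n+C+C => n+n+n+C => n+n+n+n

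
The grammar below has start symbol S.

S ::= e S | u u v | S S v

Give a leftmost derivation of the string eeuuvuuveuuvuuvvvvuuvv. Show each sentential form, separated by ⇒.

S ⇒ SSv ⇒ eSSv ⇒ eeSSv ⇒ eeSSvSv ⇒ eeuuvSvSv ⇒ eeuuvSSvvSv ⇒ eeuuvuuvSvvSv ⇒ eeuuvuuvSSvvvSv ⇒ eeuuvuuveSSvvvSv ⇒ eeuuvuuveuuvSvvvSv ⇒ eeuuvuuveuuvuuvvvvSv ⇒ eeuuvuuveuuvuuvvvvuuvv

S ⇒ SSv   [S ::= S S v]
SSv ⇒ eSSv   [S ::= e S]
eSSv ⇒ eeSSv   [S ::= e S]
eeSSv ⇒ eeSSvSv   [S ::= S S v]
eeSSvSv ⇒ eeuuvSvSv   [S ::= u u v]
eeuuvSvSv ⇒ eeuuvSSvvSv   [S ::= S S v]
eeuuvSSvvSv ⇒ eeuuvuuvSvvSv   [S ::= u u v]
eeuuvuuvSvvSv ⇒ eeuuvuuvSSvvvSv   [S ::= S S v]
eeuuvuuvSSvvvSv ⇒ eeuuvuuveSSvvvSv   [S ::= e S]
eeuuvuuveSSvvvSv ⇒ eeuuvuuveuuvSvvvSv   [S ::= u u v]
eeuuvuuveuuvSvvvSv ⇒ eeuuvuuveuuvuuvvvvSv   [S ::= u u v]
eeuuvuuveuuvuuvvvvSv ⇒ eeuuvuuveuuvuuvvvvuuvv   [S ::= u u v]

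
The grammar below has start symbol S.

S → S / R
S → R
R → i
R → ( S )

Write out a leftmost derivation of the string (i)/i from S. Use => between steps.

S => S/R => R/R => (S)/R => (R)/R => (i)/R => (i)/i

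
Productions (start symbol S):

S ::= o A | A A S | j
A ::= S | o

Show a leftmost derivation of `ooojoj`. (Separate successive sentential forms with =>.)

S => oA   [S ::= o A]
oA => oS   [A ::= S]
oS => oAAS   [S ::= A A S]
oAAS => oSAS   [A ::= S]
oSAS => oAASAS   [S ::= A A S]
oAASAS => ooASAS   [A ::= o]
ooASAS => oooSAS   [A ::= o]
oooSAS => ooojAS   [S ::= j]
ooojAS => ooojoS   [A ::= o]
ooojoS => ooojoj   [S ::= j]

S => oA => oS => oAAS => oSAS => oAASAS => ooASAS => oooSAS => ooojAS => ooojoS => ooojoj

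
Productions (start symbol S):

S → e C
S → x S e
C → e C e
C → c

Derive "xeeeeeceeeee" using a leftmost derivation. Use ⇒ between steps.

S ⇒ xSe ⇒ xeCe ⇒ xeeCee ⇒ xeeeCeee ⇒ xeeeeCeeee ⇒ xeeeeeCeeeee ⇒ xeeeeeceeeee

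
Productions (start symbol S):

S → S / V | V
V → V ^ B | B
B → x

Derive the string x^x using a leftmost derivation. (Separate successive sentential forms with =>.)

S => V => V^B => B^B => x^B => x^x

S => V   [S → V]
V => V^B   [V → V ^ B]
V^B => B^B   [V → B]
B^B => x^B   [B → x]
x^B => x^x   [B → x]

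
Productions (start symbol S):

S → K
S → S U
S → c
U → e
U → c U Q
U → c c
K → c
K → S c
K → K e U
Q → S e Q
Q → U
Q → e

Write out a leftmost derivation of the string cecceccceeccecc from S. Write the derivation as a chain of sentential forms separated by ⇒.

S ⇒ K   [S → K]
K ⇒ KeU   [K → K e U]
KeU ⇒ KeUeU   [K → K e U]
KeUeU ⇒ KeUeUeU   [K → K e U]
KeUeUeU ⇒ KeUeUeUeU   [K → K e U]
KeUeUeUeU ⇒ ceUeUeUeU   [K → c]
ceUeUeUeU ⇒ cecceUeUeU   [U → c c]
cecceUeUeU ⇒ ceccecUQeUeU   [U → c U Q]
ceccecUQeUeU ⇒ ceccecccQeUeU   [U → c c]
ceccecccQeUeU ⇒ cecceccceeUeU   [Q → e]
cecceccceeUeU ⇒ cecceccceecceU   [U → c c]
cecceccceecceU ⇒ cecceccceeccecc   [U → c c]

S ⇒ K ⇒ KeU ⇒ KeUeU ⇒ KeUeUeU ⇒ KeUeUeUeU ⇒ ceUeUeUeU ⇒ cecceUeUeU ⇒ ceccecUQeUeU ⇒ ceccecccQeUeU ⇒ cecceccceeUeU ⇒ cecceccceecceU ⇒ cecceccceeccecc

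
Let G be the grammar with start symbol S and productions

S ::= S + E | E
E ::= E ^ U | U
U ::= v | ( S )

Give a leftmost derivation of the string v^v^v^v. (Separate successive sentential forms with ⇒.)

S⇒E⇒E^U⇒E^U^U⇒E^U^U^U⇒U^U^U^U⇒v^U^U^U⇒v^v^U^U⇒v^v^v^U⇒v^v^v^v

S ⇒ E   [S ::= E]
E ⇒ E^U   [E ::= E ^ U]
E^U ⇒ E^U^U   [E ::= E ^ U]
E^U^U ⇒ E^U^U^U   [E ::= E ^ U]
E^U^U^U ⇒ U^U^U^U   [E ::= U]
U^U^U^U ⇒ v^U^U^U   [U ::= v]
v^U^U^U ⇒ v^v^U^U   [U ::= v]
v^v^U^U ⇒ v^v^v^U   [U ::= v]
v^v^v^U ⇒ v^v^v^v   [U ::= v]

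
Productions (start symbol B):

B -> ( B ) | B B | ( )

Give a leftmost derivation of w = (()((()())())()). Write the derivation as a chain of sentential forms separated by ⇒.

B⇒(B)⇒(BB)⇒(BBB)⇒(()BB)⇒(()(B)B)⇒(()(BB)B)⇒(()((B)B)B)⇒(()((BB)B)B)⇒(()((()B)B)B)⇒(()((()())B)B)⇒(()((()())())B)⇒(()((()())())())

B ⇒ (B)   [B -> ( B )]
(B) ⇒ (BB)   [B -> B B]
(BB) ⇒ (BBB)   [B -> B B]
(BBB) ⇒ (()BB)   [B -> ( )]
(()BB) ⇒ (()(B)B)   [B -> ( B )]
(()(B)B) ⇒ (()(BB)B)   [B -> B B]
(()(BB)B) ⇒ (()((B)B)B)   [B -> ( B )]
(()((B)B)B) ⇒ (()((BB)B)B)   [B -> B B]
(()((BB)B)B) ⇒ (()((()B)B)B)   [B -> ( )]
(()((()B)B)B) ⇒ (()((()())B)B)   [B -> ( )]
(()((()())B)B) ⇒ (()((()())())B)   [B -> ( )]
(()((()())())B) ⇒ (()((()())())())   [B -> ( )]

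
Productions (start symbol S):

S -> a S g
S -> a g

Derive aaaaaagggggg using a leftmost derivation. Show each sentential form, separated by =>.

S => aSg   [S -> a S g]
aSg => aaSgg   [S -> a S g]
aaSgg => aaaSggg   [S -> a S g]
aaaSggg => aaaaSgggg   [S -> a S g]
aaaaSgggg => aaaaaSggggg   [S -> a S g]
aaaaaSggggg => aaaaaagggggg   [S -> a g]

S=>aSg=>aaSgg=>aaaSggg=>aaaaSgggg=>aaaaaSggggg=>aaaaaagggggg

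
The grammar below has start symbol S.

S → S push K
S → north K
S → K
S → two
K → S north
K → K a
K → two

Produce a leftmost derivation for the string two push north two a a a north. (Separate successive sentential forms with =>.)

S => S push K   [S → S push K]
S push K => two push K   [S → two]
two push K => two push S north   [K → S north]
two push S north => two push north K north   [S → north K]
two push north K north => two push north K a north   [K → K a]
two push north K a north => two push north K a a north   [K → K a]
two push north K a a north => two push north K a a a north   [K → K a]
two push north K a a a north => two push north two a a a north   [K → two]

S => S push K => two push K => two push S north => two push north K north => two push north K a north => two push north K a a north => two push north K a a a north => two push north two a a a north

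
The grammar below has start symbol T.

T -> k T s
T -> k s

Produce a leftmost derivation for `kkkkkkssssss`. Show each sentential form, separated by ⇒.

T ⇒ kTs ⇒ kkTss ⇒ kkkTsss ⇒ kkkkTssss ⇒ kkkkkTsssss ⇒ kkkkkkssssss

T ⇒ kTs   [T -> k T s]
kTs ⇒ kkTss   [T -> k T s]
kkTss ⇒ kkkTsss   [T -> k T s]
kkkTsss ⇒ kkkkTssss   [T -> k T s]
kkkkTssss ⇒ kkkkkTsssss   [T -> k T s]
kkkkkTsssss ⇒ kkkkkkssssss   [T -> k s]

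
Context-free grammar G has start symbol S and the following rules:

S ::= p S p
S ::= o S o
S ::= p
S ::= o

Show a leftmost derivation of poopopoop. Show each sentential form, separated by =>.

S => pSp => poSop => pooSoop => poopSpoop => poopopoop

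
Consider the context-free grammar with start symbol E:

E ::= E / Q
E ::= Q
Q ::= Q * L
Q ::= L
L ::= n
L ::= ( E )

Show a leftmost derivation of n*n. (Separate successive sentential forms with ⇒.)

E ⇒ Q   [E ::= Q]
Q ⇒ Q*L   [Q ::= Q * L]
Q*L ⇒ L*L   [Q ::= L]
L*L ⇒ n*L   [L ::= n]
n*L ⇒ n*n   [L ::= n]

E⇒Q⇒Q*L⇒L*L⇒n*L⇒n*n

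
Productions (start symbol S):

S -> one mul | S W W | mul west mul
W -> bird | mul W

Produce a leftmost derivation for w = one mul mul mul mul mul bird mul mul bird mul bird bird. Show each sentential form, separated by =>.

S => S W W   [S -> S W W]
S W W => S W W W W   [S -> S W W]
S W W W W => one mul W W W W   [S -> one mul]
one mul W W W W => one mul mul W W W W   [W -> mul W]
one mul mul W W W W => one mul mul mul W W W W   [W -> mul W]
one mul mul mul W W W W => one mul mul mul mul W W W W   [W -> mul W]
one mul mul mul mul W W W W => one mul mul mul mul mul W W W W   [W -> mul W]
one mul mul mul mul mul W W W W => one mul mul mul mul mul bird W W W   [W -> bird]
one mul mul mul mul mul bird W W W => one mul mul mul mul mul bird mul W W W   [W -> mul W]
one mul mul mul mul mul bird mul W W W => one mul mul mul mul mul bird mul mul W W W   [W -> mul W]
one mul mul mul mul mul bird mul mul W W W => one mul mul mul mul mul bird mul mul bird W W   [W -> bird]
one mul mul mul mul mul bird mul mul bird W W => one mul mul mul mul mul bird mul mul bird mul W W   [W -> mul W]
one mul mul mul mul mul bird mul mul bird mul W W => one mul mul mul mul mul bird mul mul bird mul bird W   [W -> bird]
one mul mul mul mul mul bird mul mul bird mul bird W => one mul mul mul mul mul bird mul mul bird mul bird bird   [W -> bird]

S => S W W => S W W W W => one mul W W W W => one mul mul W W W W => one mul mul mul W W W W => one mul mul mul mul W W W W => one mul mul mul mul mul W W W W => one mul mul mul mul mul bird W W W => one mul mul mul mul mul bird mul W W W => one mul mul mul mul mul bird mul mul W W W => one mul mul mul mul mul bird mul mul bird W W => one mul mul mul mul mul bird mul mul bird mul W W => one mul mul mul mul mul bird mul mul bird mul bird W => one mul mul mul mul mul bird mul mul bird mul bird bird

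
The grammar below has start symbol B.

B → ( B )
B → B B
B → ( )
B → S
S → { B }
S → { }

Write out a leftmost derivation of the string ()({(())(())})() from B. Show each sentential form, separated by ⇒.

B⇒BB⇒BBB⇒()BB⇒()(B)B⇒()(S)B⇒()({B})B⇒()({BB})B⇒()({(B)B})B⇒()({(())B})B⇒()({(())(B)})B⇒()({(())(())})B⇒()({(())(())})()

B ⇒ BB   [B → B B]
BB ⇒ BBB   [B → B B]
BBB ⇒ ()BB   [B → ( )]
()BB ⇒ ()(B)B   [B → ( B )]
()(B)B ⇒ ()(S)B   [B → S]
()(S)B ⇒ ()({B})B   [S → { B }]
()({B})B ⇒ ()({BB})B   [B → B B]
()({BB})B ⇒ ()({(B)B})B   [B → ( B )]
()({(B)B})B ⇒ ()({(())B})B   [B → ( )]
()({(())B})B ⇒ ()({(())(B)})B   [B → ( B )]
()({(())(B)})B ⇒ ()({(())(())})B   [B → ( )]
()({(())(())})B ⇒ ()({(())(())})()   [B → ( )]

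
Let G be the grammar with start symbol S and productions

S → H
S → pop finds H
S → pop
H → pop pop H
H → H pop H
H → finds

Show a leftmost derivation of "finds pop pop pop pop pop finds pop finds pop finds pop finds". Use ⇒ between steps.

S ⇒ H ⇒ H pop H ⇒ finds pop H ⇒ finds pop H pop H ⇒ finds pop H pop H pop H ⇒ finds pop pop pop H pop H pop H ⇒ finds pop pop pop pop pop H pop H pop H ⇒ finds pop pop pop pop pop H pop H pop H pop H ⇒ finds pop pop pop pop pop finds pop H pop H pop H ⇒ finds pop pop pop pop pop finds pop finds pop H pop H ⇒ finds pop pop pop pop pop finds pop finds pop finds pop H ⇒ finds pop pop pop pop pop finds pop finds pop finds pop finds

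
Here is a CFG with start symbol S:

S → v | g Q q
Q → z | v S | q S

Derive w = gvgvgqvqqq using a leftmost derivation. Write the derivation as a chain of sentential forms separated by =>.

S => gQq   [S → g Q q]
gQq => gvSq   [Q → v S]
gvSq => gvgQqq   [S → g Q q]
gvgQqq => gvgvSqq   [Q → v S]
gvgvSqq => gvgvgQqqq   [S → g Q q]
gvgvgQqqq => gvgvgqSqqq   [Q → q S]
gvgvgqSqqq => gvgvgqvqqq   [S → v]

S => gQq => gvSq => gvgQqq => gvgvSqq => gvgvgQqqq => gvgvgqSqqq => gvgvgqvqqq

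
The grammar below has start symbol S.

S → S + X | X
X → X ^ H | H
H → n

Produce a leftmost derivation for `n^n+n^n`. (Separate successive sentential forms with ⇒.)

S ⇒ S+X ⇒ X+X ⇒ X^H+X ⇒ H^H+X ⇒ n^H+X ⇒ n^n+X ⇒ n^n+X^H ⇒ n^n+H^H ⇒ n^n+n^H ⇒ n^n+n^n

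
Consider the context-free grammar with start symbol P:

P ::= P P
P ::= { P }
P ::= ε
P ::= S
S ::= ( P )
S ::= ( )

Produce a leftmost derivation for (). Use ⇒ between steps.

P ⇒ S ⇒ (P) ⇒ ()

P ⇒ S   [P ::= S]
S ⇒ (P)   [S ::= ( P )]
(P) ⇒ ()   [P ::= ε]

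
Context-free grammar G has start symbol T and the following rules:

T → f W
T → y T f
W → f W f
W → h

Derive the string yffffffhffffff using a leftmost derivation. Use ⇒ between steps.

T ⇒ yTf ⇒ yfWf ⇒ yffWff ⇒ yfffWfff ⇒ yffffWffff ⇒ yfffffWfffff ⇒ yffffffWffffff ⇒ yffffffhffffff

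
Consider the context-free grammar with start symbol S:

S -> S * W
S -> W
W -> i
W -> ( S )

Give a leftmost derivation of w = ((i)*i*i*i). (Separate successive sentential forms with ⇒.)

S⇒W⇒(S)⇒(S*W)⇒(S*W*W)⇒(S*W*W*W)⇒(W*W*W*W)⇒((S)*W*W*W)⇒((W)*W*W*W)⇒((i)*W*W*W)⇒((i)*i*W*W)⇒((i)*i*i*W)⇒((i)*i*i*i)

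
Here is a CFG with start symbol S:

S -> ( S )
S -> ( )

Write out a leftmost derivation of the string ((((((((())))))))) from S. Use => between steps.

S => (S)   [S -> ( S )]
(S) => ((S))   [S -> ( S )]
((S)) => (((S)))   [S -> ( S )]
(((S))) => ((((S))))   [S -> ( S )]
((((S)))) => (((((S)))))   [S -> ( S )]
(((((S))))) => ((((((S))))))   [S -> ( S )]
((((((S)))))) => (((((((S)))))))   [S -> ( S )]
(((((((S))))))) => ((((((((S))))))))   [S -> ( S )]
((((((((S)))))))) => ((((((((()))))))))   [S -> ( )]

S => (S) => ((S)) => (((S))) => ((((S)))) => (((((S))))) => ((((((S)))))) => (((((((S))))))) => ((((((((S)))))))) => ((((((((()))))))))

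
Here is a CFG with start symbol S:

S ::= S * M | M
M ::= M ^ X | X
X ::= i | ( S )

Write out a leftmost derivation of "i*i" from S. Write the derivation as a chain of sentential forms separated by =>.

S => S*M => M*M => X*M => i*M => i*X => i*i

S => S*M   [S ::= S * M]
S*M => M*M   [S ::= M]
M*M => X*M   [M ::= X]
X*M => i*M   [X ::= i]
i*M => i*X   [M ::= X]
i*X => i*i   [X ::= i]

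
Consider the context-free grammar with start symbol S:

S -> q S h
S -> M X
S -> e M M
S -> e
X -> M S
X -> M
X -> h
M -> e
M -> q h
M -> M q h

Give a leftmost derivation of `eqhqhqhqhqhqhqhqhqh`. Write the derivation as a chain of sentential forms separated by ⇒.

S ⇒ eMM ⇒ eMqhM ⇒ eMqhqhM ⇒ eMqhqhqhM ⇒ eMqhqhqhqhM ⇒ eMqhqhqhqhqhM ⇒ eMqhqhqhqhqhqhM ⇒ eMqhqhqhqhqhqhqhM ⇒ eqhqhqhqhqhqhqhqhM ⇒ eqhqhqhqhqhqhqhqhqh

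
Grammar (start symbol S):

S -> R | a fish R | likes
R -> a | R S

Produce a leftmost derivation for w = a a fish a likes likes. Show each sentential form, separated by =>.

S => R   [S -> R]
R => R S   [R -> R S]
R S => R S S   [R -> R S]
R S S => R S S S   [R -> R S]
R S S S => a S S S   [R -> a]
a S S S => a a fish R S S   [S -> a fish R]
a a fish R S S => a a fish a S S   [R -> a]
a a fish a S S => a a fish a likes S   [S -> likes]
a a fish a likes S => a a fish a likes likes   [S -> likes]

S => R => R S => R S S => R S S S => a S S S => a a fish R S S => a a fish a S S => a a fish a likes S => a a fish a likes likes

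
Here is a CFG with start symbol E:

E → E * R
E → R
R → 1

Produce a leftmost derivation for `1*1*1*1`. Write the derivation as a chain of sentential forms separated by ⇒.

E ⇒ E*R ⇒ E*R*R ⇒ E*R*R*R ⇒ R*R*R*R ⇒ 1*R*R*R ⇒ 1*1*R*R ⇒ 1*1*1*R ⇒ 1*1*1*1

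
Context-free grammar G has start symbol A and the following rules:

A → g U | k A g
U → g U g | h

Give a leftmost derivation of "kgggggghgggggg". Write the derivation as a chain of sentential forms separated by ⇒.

A⇒kAg⇒kgUg⇒kggUgg⇒kgggUggg⇒kggggUgggg⇒kgggggUggggg⇒kggggggUgggggg⇒kgggggghgggggg

A ⇒ kAg   [A → k A g]
kAg ⇒ kgUg   [A → g U]
kgUg ⇒ kggUgg   [U → g U g]
kggUgg ⇒ kgggUggg   [U → g U g]
kgggUggg ⇒ kggggUgggg   [U → g U g]
kggggUgggg ⇒ kgggggUggggg   [U → g U g]
kgggggUggggg ⇒ kggggggUgggggg   [U → g U g]
kggggggUgggggg ⇒ kgggggghgggggg   [U → h]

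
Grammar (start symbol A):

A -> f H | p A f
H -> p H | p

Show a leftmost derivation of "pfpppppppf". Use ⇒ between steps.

A ⇒ pAf ⇒ pfHf ⇒ pfpHf ⇒ pfppHf ⇒ pfpppHf ⇒ pfppppHf ⇒ pfpppppHf ⇒ pfppppppHf ⇒ pfpppppppf

A ⇒ pAf   [A -> p A f]
pAf ⇒ pfHf   [A -> f H]
pfHf ⇒ pfpHf   [H -> p H]
pfpHf ⇒ pfppHf   [H -> p H]
pfppHf ⇒ pfpppHf   [H -> p H]
pfpppHf ⇒ pfppppHf   [H -> p H]
pfppppHf ⇒ pfpppppHf   [H -> p H]
pfpppppHf ⇒ pfppppppHf   [H -> p H]
pfppppppHf ⇒ pfpppppppf   [H -> p]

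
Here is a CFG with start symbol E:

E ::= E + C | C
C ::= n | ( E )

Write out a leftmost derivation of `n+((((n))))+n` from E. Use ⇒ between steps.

E ⇒ E+C ⇒ E+C+C ⇒ C+C+C ⇒ n+C+C ⇒ n+(E)+C ⇒ n+(C)+C ⇒ n+((E))+C ⇒ n+((C))+C ⇒ n+(((E)))+C ⇒ n+(((C)))+C ⇒ n+((((E))))+C ⇒ n+((((C))))+C ⇒ n+((((n))))+C ⇒ n+((((n))))+n

E ⇒ E+C   [E ::= E + C]
E+C ⇒ E+C+C   [E ::= E + C]
E+C+C ⇒ C+C+C   [E ::= C]
C+C+C ⇒ n+C+C   [C ::= n]
n+C+C ⇒ n+(E)+C   [C ::= ( E )]
n+(E)+C ⇒ n+(C)+C   [E ::= C]
n+(C)+C ⇒ n+((E))+C   [C ::= ( E )]
n+((E))+C ⇒ n+((C))+C   [E ::= C]
n+((C))+C ⇒ n+(((E)))+C   [C ::= ( E )]
n+(((E)))+C ⇒ n+(((C)))+C   [E ::= C]
n+(((C)))+C ⇒ n+((((E))))+C   [C ::= ( E )]
n+((((E))))+C ⇒ n+((((C))))+C   [E ::= C]
n+((((C))))+C ⇒ n+((((n))))+C   [C ::= n]
n+((((n))))+C ⇒ n+((((n))))+n   [C ::= n]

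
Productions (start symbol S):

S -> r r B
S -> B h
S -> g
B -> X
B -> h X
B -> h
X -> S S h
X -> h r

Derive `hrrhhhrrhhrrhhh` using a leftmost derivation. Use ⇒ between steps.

S ⇒ Bh ⇒ hXh ⇒ hSShh ⇒ hrrBShh ⇒ hrrhXShh ⇒ hrrhSShShh ⇒ hrrhBhShShh ⇒ hrrhhhShShh ⇒ hrrhhhrrBhShh ⇒ hrrhhhrrhhShh ⇒ hrrhhhrrhhrrBhh ⇒ hrrhhhrrhhrrhhh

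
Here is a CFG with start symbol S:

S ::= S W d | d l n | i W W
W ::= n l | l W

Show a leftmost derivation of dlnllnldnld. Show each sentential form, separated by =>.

S => SWd => SWdWd => dlnWdWd => dlnlWdWd => dlnllWdWd => dlnllnldWd => dlnllnldnld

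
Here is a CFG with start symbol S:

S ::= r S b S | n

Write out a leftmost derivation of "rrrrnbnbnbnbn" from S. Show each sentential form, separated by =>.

S => rSbS   [S ::= r S b S]
rSbS => rrSbSbS   [S ::= r S b S]
rrSbSbS => rrrSbSbSbS   [S ::= r S b S]
rrrSbSbSbS => rrrrSbSbSbSbS   [S ::= r S b S]
rrrrSbSbSbSbS => rrrrnbSbSbSbS   [S ::= n]
rrrrnbSbSbSbS => rrrrnbnbSbSbS   [S ::= n]
rrrrnbnbSbSbS => rrrrnbnbnbSbS   [S ::= n]
rrrrnbnbnbSbS => rrrrnbnbnbnbS   [S ::= n]
rrrrnbnbnbnbS => rrrrnbnbnbnbn   [S ::= n]

S=>rSbS=>rrSbSbS=>rrrSbSbSbS=>rrrrSbSbSbSbS=>rrrrnbSbSbSbS=>rrrrnbnbSbSbS=>rrrrnbnbnbSbS=>rrrrnbnbnbnbS=>rrrrnbnbnbnbn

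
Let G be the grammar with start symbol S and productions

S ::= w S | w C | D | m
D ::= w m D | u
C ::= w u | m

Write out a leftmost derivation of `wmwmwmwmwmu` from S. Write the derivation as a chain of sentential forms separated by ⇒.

S ⇒ D ⇒ wmD ⇒ wmwmD ⇒ wmwmwmD ⇒ wmwmwmwmD ⇒ wmwmwmwmwmD ⇒ wmwmwmwmwmu

S ⇒ D   [S ::= D]
D ⇒ wmD   [D ::= w m D]
wmD ⇒ wmwmD   [D ::= w m D]
wmwmD ⇒ wmwmwmD   [D ::= w m D]
wmwmwmD ⇒ wmwmwmwmD   [D ::= w m D]
wmwmwmwmD ⇒ wmwmwmwmwmD   [D ::= w m D]
wmwmwmwmwmD ⇒ wmwmwmwmwmu   [D ::= u]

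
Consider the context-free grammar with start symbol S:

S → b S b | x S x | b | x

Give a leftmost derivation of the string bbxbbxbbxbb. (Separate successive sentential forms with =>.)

S => bSb => bbSbb => bbxSxbb => bbxbSbxbb => bbxbbSbbxbb => bbxbbxbbxbb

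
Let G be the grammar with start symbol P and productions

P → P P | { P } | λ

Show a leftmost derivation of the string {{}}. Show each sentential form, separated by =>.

P => PP => {P}P => {PP}P => {PPP}P => {{P}PP}P => {{}PP}P => {{}P}P => {{}}P => {{}}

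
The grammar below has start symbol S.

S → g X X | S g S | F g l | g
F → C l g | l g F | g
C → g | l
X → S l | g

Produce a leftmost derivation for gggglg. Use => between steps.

S => gXX => gSlX => ggXXlX => gggXlX => gggglX => gggglg

S => gXX   [S → g X X]
gXX => gSlX   [X → S l]
gSlX => ggXXlX   [S → g X X]
ggXXlX => gggXlX   [X → g]
gggXlX => gggglX   [X → g]
gggglX => gggglg   [X → g]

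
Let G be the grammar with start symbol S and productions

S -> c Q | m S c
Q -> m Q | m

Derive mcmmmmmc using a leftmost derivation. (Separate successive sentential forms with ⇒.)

S ⇒ mSc   [S -> m S c]
mSc ⇒ mcQc   [S -> c Q]
mcQc ⇒ mcmQc   [Q -> m Q]
mcmQc ⇒ mcmmQc   [Q -> m Q]
mcmmQc ⇒ mcmmmQc   [Q -> m Q]
mcmmmQc ⇒ mcmmmmQc   [Q -> m Q]
mcmmmmQc ⇒ mcmmmmmc   [Q -> m]

S ⇒ mSc ⇒ mcQc ⇒ mcmQc ⇒ mcmmQc ⇒ mcmmmQc ⇒ mcmmmmQc ⇒ mcmmmmmc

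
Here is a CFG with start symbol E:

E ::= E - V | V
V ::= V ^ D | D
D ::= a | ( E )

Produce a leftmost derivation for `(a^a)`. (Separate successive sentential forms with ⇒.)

E ⇒ V ⇒ D ⇒ (E) ⇒ (V) ⇒ (V^D) ⇒ (D^D) ⇒ (a^D) ⇒ (a^a)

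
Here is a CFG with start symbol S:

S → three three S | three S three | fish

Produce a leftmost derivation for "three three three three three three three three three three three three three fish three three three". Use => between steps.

S => three three S   [S → three three S]
three three S => three three three three S   [S → three three S]
three three three three S => three three three three three three S   [S → three three S]
three three three three three three S => three three three three three three three S three   [S → three S three]
three three three three three three three S three => three three three three three three three three S three three   [S → three S three]
three three three three three three three three S three three => three three three three three three three three three three S three three   [S → three three S]
three three three three three three three three three three S three three => three three three three three three three three three three three three S three three   [S → three three S]
three three three three three three three three three three three three S three three => three three three three three three three three three three three three three S three three three   [S → three S three]
three three three three three three three three three three three three three S three three three => three three three three three three three three three three three three three fish three three three   [S → fish]

S => three three S => three three three three S => three three three three three three S => three three three three three three three S three => three three three three three three three three S three three => three three three three three three three three three three S three three => three three three three three three three three three three three three S three three => three three three three three three three three three three three three three S three three three => three three three three three three three three three three three three three fish three three three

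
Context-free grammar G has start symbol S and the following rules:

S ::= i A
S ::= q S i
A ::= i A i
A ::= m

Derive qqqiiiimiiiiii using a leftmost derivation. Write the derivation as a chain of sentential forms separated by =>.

S => qSi => qqSii => qqqSiii => qqqiAiii => qqqiiAiiii => qqqiiiAiiiii => qqqiiiiAiiiiii => qqqiiiimiiiiii

S => qSi   [S ::= q S i]
qSi => qqSii   [S ::= q S i]
qqSii => qqqSiii   [S ::= q S i]
qqqSiii => qqqiAiii   [S ::= i A]
qqqiAiii => qqqiiAiiii   [A ::= i A i]
qqqiiAiiii => qqqiiiAiiiii   [A ::= i A i]
qqqiiiAiiiii => qqqiiiiAiiiiii   [A ::= i A i]
qqqiiiiAiiiiii => qqqiiiimiiiiii   [A ::= m]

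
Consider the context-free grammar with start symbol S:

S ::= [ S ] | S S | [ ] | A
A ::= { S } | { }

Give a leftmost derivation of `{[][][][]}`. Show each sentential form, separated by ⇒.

S ⇒ A   [S ::= A]
A ⇒ {S}   [A ::= { S }]
{S} ⇒ {SS}   [S ::= S S]
{SS} ⇒ {SSS}   [S ::= S S]
{SSS} ⇒ {SSSS}   [S ::= S S]
{SSSS} ⇒ {[]SSS}   [S ::= [ ]]
{[]SSS} ⇒ {[][]SS}   [S ::= [ ]]
{[][]SS} ⇒ {[][][]S}   [S ::= [ ]]
{[][][]S} ⇒ {[][][][]}   [S ::= [ ]]

S ⇒ A ⇒ {S} ⇒ {SS} ⇒ {SSS} ⇒ {SSSS} ⇒ {[]SSS} ⇒ {[][]SS} ⇒ {[][][]S} ⇒ {[][][][]}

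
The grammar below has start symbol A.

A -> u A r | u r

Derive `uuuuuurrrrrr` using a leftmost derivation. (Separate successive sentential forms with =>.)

A => uAr   [A -> u A r]
uAr => uuArr   [A -> u A r]
uuArr => uuuArrr   [A -> u A r]
uuuArrr => uuuuArrrr   [A -> u A r]
uuuuArrrr => uuuuuArrrrr   [A -> u A r]
uuuuuArrrrr => uuuuuurrrrrr   [A -> u r]

A => uAr => uuArr => uuuArrr => uuuuArrrr => uuuuuArrrrr => uuuuuurrrrrr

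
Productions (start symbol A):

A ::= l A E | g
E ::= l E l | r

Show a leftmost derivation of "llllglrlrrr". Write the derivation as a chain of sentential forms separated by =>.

A => lAE => llAEE => lllAEEE => llllAEEEE => llllgEEEE => llllglElEEE => llllglrlEEE => llllglrlrEE => llllglrlrrE => llllglrlrrr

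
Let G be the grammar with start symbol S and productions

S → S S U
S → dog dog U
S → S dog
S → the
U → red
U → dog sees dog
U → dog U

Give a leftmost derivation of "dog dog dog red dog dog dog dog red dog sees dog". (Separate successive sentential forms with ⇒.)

S ⇒ S S U   [S → S S U]
S S U ⇒ dog dog U S U   [S → dog dog U]
dog dog U S U ⇒ dog dog dog U S U   [U → dog U]
dog dog dog U S U ⇒ dog dog dog red S U   [U → red]
dog dog dog red S U ⇒ dog dog dog red dog dog U U   [S → dog dog U]
dog dog dog red dog dog U U ⇒ dog dog dog red dog dog dog U U   [U → dog U]
dog dog dog red dog dog dog U U ⇒ dog dog dog red dog dog dog dog U U   [U → dog U]
dog dog dog red dog dog dog dog U U ⇒ dog dog dog red dog dog dog dog red U   [U → red]
dog dog dog red dog dog dog dog red U ⇒ dog dog dog red dog dog dog dog red dog sees dog   [U → dog sees dog]

S ⇒ S S U ⇒ dog dog U S U ⇒ dog dog dog U S U ⇒ dog dog dog red S U ⇒ dog dog dog red dog dog U U ⇒ dog dog dog red dog dog dog U U ⇒ dog dog dog red dog dog dog dog U U ⇒ dog dog dog red dog dog dog dog red U ⇒ dog dog dog red dog dog dog dog red dog sees dog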